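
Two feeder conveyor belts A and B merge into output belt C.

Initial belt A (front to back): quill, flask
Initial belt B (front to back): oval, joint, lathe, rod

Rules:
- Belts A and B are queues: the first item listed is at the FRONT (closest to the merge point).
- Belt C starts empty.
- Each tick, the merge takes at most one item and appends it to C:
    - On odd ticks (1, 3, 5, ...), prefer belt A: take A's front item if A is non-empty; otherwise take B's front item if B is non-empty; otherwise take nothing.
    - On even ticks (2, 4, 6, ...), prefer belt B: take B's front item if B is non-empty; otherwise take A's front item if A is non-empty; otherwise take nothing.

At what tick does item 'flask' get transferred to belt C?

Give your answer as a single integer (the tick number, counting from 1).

Tick 1: prefer A, take quill from A; A=[flask] B=[oval,joint,lathe,rod] C=[quill]
Tick 2: prefer B, take oval from B; A=[flask] B=[joint,lathe,rod] C=[quill,oval]
Tick 3: prefer A, take flask from A; A=[-] B=[joint,lathe,rod] C=[quill,oval,flask]

Answer: 3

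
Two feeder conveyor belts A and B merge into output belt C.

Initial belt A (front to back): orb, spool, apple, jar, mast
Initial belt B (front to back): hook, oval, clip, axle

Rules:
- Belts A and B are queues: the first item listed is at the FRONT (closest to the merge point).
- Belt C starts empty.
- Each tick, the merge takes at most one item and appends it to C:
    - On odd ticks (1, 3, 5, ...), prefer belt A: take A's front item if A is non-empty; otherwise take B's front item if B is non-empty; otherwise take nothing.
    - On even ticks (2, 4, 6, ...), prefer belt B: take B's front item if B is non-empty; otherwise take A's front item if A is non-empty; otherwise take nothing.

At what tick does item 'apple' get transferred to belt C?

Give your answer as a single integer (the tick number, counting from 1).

Tick 1: prefer A, take orb from A; A=[spool,apple,jar,mast] B=[hook,oval,clip,axle] C=[orb]
Tick 2: prefer B, take hook from B; A=[spool,apple,jar,mast] B=[oval,clip,axle] C=[orb,hook]
Tick 3: prefer A, take spool from A; A=[apple,jar,mast] B=[oval,clip,axle] C=[orb,hook,spool]
Tick 4: prefer B, take oval from B; A=[apple,jar,mast] B=[clip,axle] C=[orb,hook,spool,oval]
Tick 5: prefer A, take apple from A; A=[jar,mast] B=[clip,axle] C=[orb,hook,spool,oval,apple]

Answer: 5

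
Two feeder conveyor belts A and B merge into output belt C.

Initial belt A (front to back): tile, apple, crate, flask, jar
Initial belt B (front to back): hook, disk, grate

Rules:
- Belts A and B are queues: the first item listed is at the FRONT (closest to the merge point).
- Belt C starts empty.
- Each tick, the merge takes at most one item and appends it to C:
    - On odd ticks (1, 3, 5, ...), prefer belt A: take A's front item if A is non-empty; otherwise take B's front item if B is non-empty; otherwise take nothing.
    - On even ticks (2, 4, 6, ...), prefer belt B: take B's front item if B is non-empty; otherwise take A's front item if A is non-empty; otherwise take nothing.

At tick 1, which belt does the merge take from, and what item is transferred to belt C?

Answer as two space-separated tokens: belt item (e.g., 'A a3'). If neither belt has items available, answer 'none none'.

Tick 1: prefer A, take tile from A; A=[apple,crate,flask,jar] B=[hook,disk,grate] C=[tile]

Answer: A tile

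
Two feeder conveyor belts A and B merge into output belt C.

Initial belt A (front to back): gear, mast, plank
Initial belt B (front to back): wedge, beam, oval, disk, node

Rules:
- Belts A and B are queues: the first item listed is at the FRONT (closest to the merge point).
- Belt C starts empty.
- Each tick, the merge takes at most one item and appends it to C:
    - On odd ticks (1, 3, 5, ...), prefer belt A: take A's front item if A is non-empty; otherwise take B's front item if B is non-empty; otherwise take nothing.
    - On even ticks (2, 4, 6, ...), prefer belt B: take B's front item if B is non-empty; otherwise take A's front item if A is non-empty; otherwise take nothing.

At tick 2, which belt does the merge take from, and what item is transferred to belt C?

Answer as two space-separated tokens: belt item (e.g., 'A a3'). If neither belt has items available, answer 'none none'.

Answer: B wedge

Derivation:
Tick 1: prefer A, take gear from A; A=[mast,plank] B=[wedge,beam,oval,disk,node] C=[gear]
Tick 2: prefer B, take wedge from B; A=[mast,plank] B=[beam,oval,disk,node] C=[gear,wedge]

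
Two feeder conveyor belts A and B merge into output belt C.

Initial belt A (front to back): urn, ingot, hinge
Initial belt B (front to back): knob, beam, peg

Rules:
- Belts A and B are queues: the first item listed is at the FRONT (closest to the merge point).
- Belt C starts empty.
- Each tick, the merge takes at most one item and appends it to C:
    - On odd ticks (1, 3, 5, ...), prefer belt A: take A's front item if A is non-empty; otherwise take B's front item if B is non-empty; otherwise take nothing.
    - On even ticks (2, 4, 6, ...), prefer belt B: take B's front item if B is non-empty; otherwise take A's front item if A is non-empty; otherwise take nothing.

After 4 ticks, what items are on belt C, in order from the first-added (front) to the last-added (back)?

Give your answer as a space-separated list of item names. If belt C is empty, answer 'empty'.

Answer: urn knob ingot beam

Derivation:
Tick 1: prefer A, take urn from A; A=[ingot,hinge] B=[knob,beam,peg] C=[urn]
Tick 2: prefer B, take knob from B; A=[ingot,hinge] B=[beam,peg] C=[urn,knob]
Tick 3: prefer A, take ingot from A; A=[hinge] B=[beam,peg] C=[urn,knob,ingot]
Tick 4: prefer B, take beam from B; A=[hinge] B=[peg] C=[urn,knob,ingot,beam]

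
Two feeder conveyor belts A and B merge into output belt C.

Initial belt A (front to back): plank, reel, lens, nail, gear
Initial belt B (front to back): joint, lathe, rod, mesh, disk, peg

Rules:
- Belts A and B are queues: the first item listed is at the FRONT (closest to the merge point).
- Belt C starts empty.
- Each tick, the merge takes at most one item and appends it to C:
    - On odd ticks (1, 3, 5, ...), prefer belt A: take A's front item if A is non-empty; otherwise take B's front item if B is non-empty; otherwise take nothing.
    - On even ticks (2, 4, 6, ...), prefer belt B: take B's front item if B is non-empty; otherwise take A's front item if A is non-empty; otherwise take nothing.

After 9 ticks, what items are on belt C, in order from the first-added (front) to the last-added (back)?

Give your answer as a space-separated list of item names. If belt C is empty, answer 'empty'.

Answer: plank joint reel lathe lens rod nail mesh gear

Derivation:
Tick 1: prefer A, take plank from A; A=[reel,lens,nail,gear] B=[joint,lathe,rod,mesh,disk,peg] C=[plank]
Tick 2: prefer B, take joint from B; A=[reel,lens,nail,gear] B=[lathe,rod,mesh,disk,peg] C=[plank,joint]
Tick 3: prefer A, take reel from A; A=[lens,nail,gear] B=[lathe,rod,mesh,disk,peg] C=[plank,joint,reel]
Tick 4: prefer B, take lathe from B; A=[lens,nail,gear] B=[rod,mesh,disk,peg] C=[plank,joint,reel,lathe]
Tick 5: prefer A, take lens from A; A=[nail,gear] B=[rod,mesh,disk,peg] C=[plank,joint,reel,lathe,lens]
Tick 6: prefer B, take rod from B; A=[nail,gear] B=[mesh,disk,peg] C=[plank,joint,reel,lathe,lens,rod]
Tick 7: prefer A, take nail from A; A=[gear] B=[mesh,disk,peg] C=[plank,joint,reel,lathe,lens,rod,nail]
Tick 8: prefer B, take mesh from B; A=[gear] B=[disk,peg] C=[plank,joint,reel,lathe,lens,rod,nail,mesh]
Tick 9: prefer A, take gear from A; A=[-] B=[disk,peg] C=[plank,joint,reel,lathe,lens,rod,nail,mesh,gear]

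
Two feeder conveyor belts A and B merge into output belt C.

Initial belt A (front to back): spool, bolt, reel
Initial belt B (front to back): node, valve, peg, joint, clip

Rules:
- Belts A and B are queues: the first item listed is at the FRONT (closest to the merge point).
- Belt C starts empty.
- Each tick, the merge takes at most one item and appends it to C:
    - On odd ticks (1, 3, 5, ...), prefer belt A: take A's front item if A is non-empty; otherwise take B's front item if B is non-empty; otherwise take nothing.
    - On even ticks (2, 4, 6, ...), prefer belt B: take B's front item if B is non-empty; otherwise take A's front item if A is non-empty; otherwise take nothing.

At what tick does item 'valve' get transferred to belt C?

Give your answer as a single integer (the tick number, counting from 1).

Tick 1: prefer A, take spool from A; A=[bolt,reel] B=[node,valve,peg,joint,clip] C=[spool]
Tick 2: prefer B, take node from B; A=[bolt,reel] B=[valve,peg,joint,clip] C=[spool,node]
Tick 3: prefer A, take bolt from A; A=[reel] B=[valve,peg,joint,clip] C=[spool,node,bolt]
Tick 4: prefer B, take valve from B; A=[reel] B=[peg,joint,clip] C=[spool,node,bolt,valve]

Answer: 4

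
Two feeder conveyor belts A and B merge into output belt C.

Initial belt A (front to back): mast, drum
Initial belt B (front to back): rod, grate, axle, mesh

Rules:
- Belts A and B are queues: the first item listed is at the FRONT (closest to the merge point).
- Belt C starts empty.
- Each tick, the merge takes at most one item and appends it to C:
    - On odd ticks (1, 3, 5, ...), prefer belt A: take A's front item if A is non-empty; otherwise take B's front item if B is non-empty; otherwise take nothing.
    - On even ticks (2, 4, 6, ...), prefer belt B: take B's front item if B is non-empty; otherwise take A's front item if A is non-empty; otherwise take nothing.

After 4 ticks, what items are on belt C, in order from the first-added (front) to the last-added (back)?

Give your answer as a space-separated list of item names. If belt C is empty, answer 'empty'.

Answer: mast rod drum grate

Derivation:
Tick 1: prefer A, take mast from A; A=[drum] B=[rod,grate,axle,mesh] C=[mast]
Tick 2: prefer B, take rod from B; A=[drum] B=[grate,axle,mesh] C=[mast,rod]
Tick 3: prefer A, take drum from A; A=[-] B=[grate,axle,mesh] C=[mast,rod,drum]
Tick 4: prefer B, take grate from B; A=[-] B=[axle,mesh] C=[mast,rod,drum,grate]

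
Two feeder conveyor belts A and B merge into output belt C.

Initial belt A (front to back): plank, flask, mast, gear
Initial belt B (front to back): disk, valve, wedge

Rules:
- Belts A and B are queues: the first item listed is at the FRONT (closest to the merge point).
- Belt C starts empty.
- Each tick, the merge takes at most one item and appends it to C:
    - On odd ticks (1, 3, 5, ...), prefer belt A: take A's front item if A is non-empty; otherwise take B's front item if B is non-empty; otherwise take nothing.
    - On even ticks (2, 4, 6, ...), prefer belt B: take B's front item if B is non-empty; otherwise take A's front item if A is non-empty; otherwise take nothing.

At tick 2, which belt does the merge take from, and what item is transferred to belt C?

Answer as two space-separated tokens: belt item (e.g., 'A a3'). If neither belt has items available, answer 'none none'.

Answer: B disk

Derivation:
Tick 1: prefer A, take plank from A; A=[flask,mast,gear] B=[disk,valve,wedge] C=[plank]
Tick 2: prefer B, take disk from B; A=[flask,mast,gear] B=[valve,wedge] C=[plank,disk]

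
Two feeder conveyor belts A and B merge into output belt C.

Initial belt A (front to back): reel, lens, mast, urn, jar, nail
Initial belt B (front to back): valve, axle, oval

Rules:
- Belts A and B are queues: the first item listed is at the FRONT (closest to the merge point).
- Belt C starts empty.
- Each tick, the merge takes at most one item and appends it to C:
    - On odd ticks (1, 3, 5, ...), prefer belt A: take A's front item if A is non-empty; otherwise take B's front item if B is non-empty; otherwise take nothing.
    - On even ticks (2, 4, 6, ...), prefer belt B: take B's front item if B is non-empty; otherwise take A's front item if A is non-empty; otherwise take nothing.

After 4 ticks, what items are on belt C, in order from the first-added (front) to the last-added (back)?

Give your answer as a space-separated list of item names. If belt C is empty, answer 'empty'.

Tick 1: prefer A, take reel from A; A=[lens,mast,urn,jar,nail] B=[valve,axle,oval] C=[reel]
Tick 2: prefer B, take valve from B; A=[lens,mast,urn,jar,nail] B=[axle,oval] C=[reel,valve]
Tick 3: prefer A, take lens from A; A=[mast,urn,jar,nail] B=[axle,oval] C=[reel,valve,lens]
Tick 4: prefer B, take axle from B; A=[mast,urn,jar,nail] B=[oval] C=[reel,valve,lens,axle]

Answer: reel valve lens axle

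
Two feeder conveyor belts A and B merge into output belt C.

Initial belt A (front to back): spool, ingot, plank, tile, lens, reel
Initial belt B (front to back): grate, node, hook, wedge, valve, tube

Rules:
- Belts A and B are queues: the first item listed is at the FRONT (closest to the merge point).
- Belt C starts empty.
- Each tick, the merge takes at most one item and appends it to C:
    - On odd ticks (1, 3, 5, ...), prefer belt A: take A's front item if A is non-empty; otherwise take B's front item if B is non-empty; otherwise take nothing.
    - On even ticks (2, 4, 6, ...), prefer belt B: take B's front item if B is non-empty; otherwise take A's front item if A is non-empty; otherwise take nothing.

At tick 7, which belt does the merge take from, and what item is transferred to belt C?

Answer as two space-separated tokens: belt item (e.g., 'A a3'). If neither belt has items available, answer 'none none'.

Tick 1: prefer A, take spool from A; A=[ingot,plank,tile,lens,reel] B=[grate,node,hook,wedge,valve,tube] C=[spool]
Tick 2: prefer B, take grate from B; A=[ingot,plank,tile,lens,reel] B=[node,hook,wedge,valve,tube] C=[spool,grate]
Tick 3: prefer A, take ingot from A; A=[plank,tile,lens,reel] B=[node,hook,wedge,valve,tube] C=[spool,grate,ingot]
Tick 4: prefer B, take node from B; A=[plank,tile,lens,reel] B=[hook,wedge,valve,tube] C=[spool,grate,ingot,node]
Tick 5: prefer A, take plank from A; A=[tile,lens,reel] B=[hook,wedge,valve,tube] C=[spool,grate,ingot,node,plank]
Tick 6: prefer B, take hook from B; A=[tile,lens,reel] B=[wedge,valve,tube] C=[spool,grate,ingot,node,plank,hook]
Tick 7: prefer A, take tile from A; A=[lens,reel] B=[wedge,valve,tube] C=[spool,grate,ingot,node,plank,hook,tile]

Answer: A tile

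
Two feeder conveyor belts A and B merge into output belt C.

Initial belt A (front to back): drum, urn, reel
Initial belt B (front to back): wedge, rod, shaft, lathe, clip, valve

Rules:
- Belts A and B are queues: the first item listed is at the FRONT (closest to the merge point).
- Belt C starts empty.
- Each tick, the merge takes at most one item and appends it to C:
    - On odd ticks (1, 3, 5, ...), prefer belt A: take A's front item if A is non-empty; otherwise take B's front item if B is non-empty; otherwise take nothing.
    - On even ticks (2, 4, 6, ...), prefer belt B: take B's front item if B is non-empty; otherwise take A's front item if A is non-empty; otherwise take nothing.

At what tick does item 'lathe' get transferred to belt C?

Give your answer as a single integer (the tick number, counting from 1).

Tick 1: prefer A, take drum from A; A=[urn,reel] B=[wedge,rod,shaft,lathe,clip,valve] C=[drum]
Tick 2: prefer B, take wedge from B; A=[urn,reel] B=[rod,shaft,lathe,clip,valve] C=[drum,wedge]
Tick 3: prefer A, take urn from A; A=[reel] B=[rod,shaft,lathe,clip,valve] C=[drum,wedge,urn]
Tick 4: prefer B, take rod from B; A=[reel] B=[shaft,lathe,clip,valve] C=[drum,wedge,urn,rod]
Tick 5: prefer A, take reel from A; A=[-] B=[shaft,lathe,clip,valve] C=[drum,wedge,urn,rod,reel]
Tick 6: prefer B, take shaft from B; A=[-] B=[lathe,clip,valve] C=[drum,wedge,urn,rod,reel,shaft]
Tick 7: prefer A, take lathe from B; A=[-] B=[clip,valve] C=[drum,wedge,urn,rod,reel,shaft,lathe]

Answer: 7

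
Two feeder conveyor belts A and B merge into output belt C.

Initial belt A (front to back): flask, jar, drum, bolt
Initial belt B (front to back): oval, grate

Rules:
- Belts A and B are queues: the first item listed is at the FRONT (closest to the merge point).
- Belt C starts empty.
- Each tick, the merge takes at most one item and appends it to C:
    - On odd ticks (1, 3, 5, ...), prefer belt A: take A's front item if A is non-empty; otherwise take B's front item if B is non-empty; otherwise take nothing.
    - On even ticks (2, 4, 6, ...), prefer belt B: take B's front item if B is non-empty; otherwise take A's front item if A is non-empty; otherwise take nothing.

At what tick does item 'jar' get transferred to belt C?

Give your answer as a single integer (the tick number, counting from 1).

Answer: 3

Derivation:
Tick 1: prefer A, take flask from A; A=[jar,drum,bolt] B=[oval,grate] C=[flask]
Tick 2: prefer B, take oval from B; A=[jar,drum,bolt] B=[grate] C=[flask,oval]
Tick 3: prefer A, take jar from A; A=[drum,bolt] B=[grate] C=[flask,oval,jar]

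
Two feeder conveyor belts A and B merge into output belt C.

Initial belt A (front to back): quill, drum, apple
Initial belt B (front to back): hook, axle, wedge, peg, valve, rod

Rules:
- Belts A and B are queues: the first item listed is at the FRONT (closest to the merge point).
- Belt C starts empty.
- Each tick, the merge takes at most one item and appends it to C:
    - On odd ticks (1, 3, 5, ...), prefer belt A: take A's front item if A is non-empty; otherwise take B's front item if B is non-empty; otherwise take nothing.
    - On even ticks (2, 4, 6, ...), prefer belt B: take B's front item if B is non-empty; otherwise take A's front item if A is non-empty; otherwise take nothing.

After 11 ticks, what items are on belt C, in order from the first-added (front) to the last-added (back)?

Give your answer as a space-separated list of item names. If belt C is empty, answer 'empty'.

Answer: quill hook drum axle apple wedge peg valve rod

Derivation:
Tick 1: prefer A, take quill from A; A=[drum,apple] B=[hook,axle,wedge,peg,valve,rod] C=[quill]
Tick 2: prefer B, take hook from B; A=[drum,apple] B=[axle,wedge,peg,valve,rod] C=[quill,hook]
Tick 3: prefer A, take drum from A; A=[apple] B=[axle,wedge,peg,valve,rod] C=[quill,hook,drum]
Tick 4: prefer B, take axle from B; A=[apple] B=[wedge,peg,valve,rod] C=[quill,hook,drum,axle]
Tick 5: prefer A, take apple from A; A=[-] B=[wedge,peg,valve,rod] C=[quill,hook,drum,axle,apple]
Tick 6: prefer B, take wedge from B; A=[-] B=[peg,valve,rod] C=[quill,hook,drum,axle,apple,wedge]
Tick 7: prefer A, take peg from B; A=[-] B=[valve,rod] C=[quill,hook,drum,axle,apple,wedge,peg]
Tick 8: prefer B, take valve from B; A=[-] B=[rod] C=[quill,hook,drum,axle,apple,wedge,peg,valve]
Tick 9: prefer A, take rod from B; A=[-] B=[-] C=[quill,hook,drum,axle,apple,wedge,peg,valve,rod]
Tick 10: prefer B, both empty, nothing taken; A=[-] B=[-] C=[quill,hook,drum,axle,apple,wedge,peg,valve,rod]
Tick 11: prefer A, both empty, nothing taken; A=[-] B=[-] C=[quill,hook,drum,axle,apple,wedge,peg,valve,rod]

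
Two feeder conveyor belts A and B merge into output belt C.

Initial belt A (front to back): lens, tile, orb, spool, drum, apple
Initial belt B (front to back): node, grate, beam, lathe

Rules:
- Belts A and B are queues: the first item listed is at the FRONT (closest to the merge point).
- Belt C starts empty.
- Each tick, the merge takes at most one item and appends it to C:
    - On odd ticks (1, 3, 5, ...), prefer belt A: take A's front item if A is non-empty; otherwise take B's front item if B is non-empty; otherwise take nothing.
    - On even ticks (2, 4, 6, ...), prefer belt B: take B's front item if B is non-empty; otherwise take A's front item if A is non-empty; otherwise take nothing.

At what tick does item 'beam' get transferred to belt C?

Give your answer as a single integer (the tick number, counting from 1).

Answer: 6

Derivation:
Tick 1: prefer A, take lens from A; A=[tile,orb,spool,drum,apple] B=[node,grate,beam,lathe] C=[lens]
Tick 2: prefer B, take node from B; A=[tile,orb,spool,drum,apple] B=[grate,beam,lathe] C=[lens,node]
Tick 3: prefer A, take tile from A; A=[orb,spool,drum,apple] B=[grate,beam,lathe] C=[lens,node,tile]
Tick 4: prefer B, take grate from B; A=[orb,spool,drum,apple] B=[beam,lathe] C=[lens,node,tile,grate]
Tick 5: prefer A, take orb from A; A=[spool,drum,apple] B=[beam,lathe] C=[lens,node,tile,grate,orb]
Tick 6: prefer B, take beam from B; A=[spool,drum,apple] B=[lathe] C=[lens,node,tile,grate,orb,beam]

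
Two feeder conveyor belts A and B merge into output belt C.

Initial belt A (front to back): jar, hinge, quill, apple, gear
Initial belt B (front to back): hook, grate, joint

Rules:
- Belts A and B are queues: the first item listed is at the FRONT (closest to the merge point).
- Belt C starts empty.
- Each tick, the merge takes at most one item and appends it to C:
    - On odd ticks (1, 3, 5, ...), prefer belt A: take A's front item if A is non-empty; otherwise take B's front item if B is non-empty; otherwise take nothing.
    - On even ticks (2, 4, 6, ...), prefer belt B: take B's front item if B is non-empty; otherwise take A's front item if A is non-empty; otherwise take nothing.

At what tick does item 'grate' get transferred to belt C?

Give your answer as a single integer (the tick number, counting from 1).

Tick 1: prefer A, take jar from A; A=[hinge,quill,apple,gear] B=[hook,grate,joint] C=[jar]
Tick 2: prefer B, take hook from B; A=[hinge,quill,apple,gear] B=[grate,joint] C=[jar,hook]
Tick 3: prefer A, take hinge from A; A=[quill,apple,gear] B=[grate,joint] C=[jar,hook,hinge]
Tick 4: prefer B, take grate from B; A=[quill,apple,gear] B=[joint] C=[jar,hook,hinge,grate]

Answer: 4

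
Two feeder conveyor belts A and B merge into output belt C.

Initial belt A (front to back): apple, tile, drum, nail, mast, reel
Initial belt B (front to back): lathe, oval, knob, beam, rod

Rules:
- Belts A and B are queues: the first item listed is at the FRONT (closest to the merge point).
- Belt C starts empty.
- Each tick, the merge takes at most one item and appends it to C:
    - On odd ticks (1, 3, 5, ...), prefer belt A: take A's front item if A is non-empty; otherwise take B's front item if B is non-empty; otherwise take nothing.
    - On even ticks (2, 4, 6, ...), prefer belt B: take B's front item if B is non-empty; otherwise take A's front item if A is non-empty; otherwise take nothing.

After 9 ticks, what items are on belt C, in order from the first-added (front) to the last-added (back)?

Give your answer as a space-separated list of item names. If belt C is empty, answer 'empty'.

Tick 1: prefer A, take apple from A; A=[tile,drum,nail,mast,reel] B=[lathe,oval,knob,beam,rod] C=[apple]
Tick 2: prefer B, take lathe from B; A=[tile,drum,nail,mast,reel] B=[oval,knob,beam,rod] C=[apple,lathe]
Tick 3: prefer A, take tile from A; A=[drum,nail,mast,reel] B=[oval,knob,beam,rod] C=[apple,lathe,tile]
Tick 4: prefer B, take oval from B; A=[drum,nail,mast,reel] B=[knob,beam,rod] C=[apple,lathe,tile,oval]
Tick 5: prefer A, take drum from A; A=[nail,mast,reel] B=[knob,beam,rod] C=[apple,lathe,tile,oval,drum]
Tick 6: prefer B, take knob from B; A=[nail,mast,reel] B=[beam,rod] C=[apple,lathe,tile,oval,drum,knob]
Tick 7: prefer A, take nail from A; A=[mast,reel] B=[beam,rod] C=[apple,lathe,tile,oval,drum,knob,nail]
Tick 8: prefer B, take beam from B; A=[mast,reel] B=[rod] C=[apple,lathe,tile,oval,drum,knob,nail,beam]
Tick 9: prefer A, take mast from A; A=[reel] B=[rod] C=[apple,lathe,tile,oval,drum,knob,nail,beam,mast]

Answer: apple lathe tile oval drum knob nail beam mast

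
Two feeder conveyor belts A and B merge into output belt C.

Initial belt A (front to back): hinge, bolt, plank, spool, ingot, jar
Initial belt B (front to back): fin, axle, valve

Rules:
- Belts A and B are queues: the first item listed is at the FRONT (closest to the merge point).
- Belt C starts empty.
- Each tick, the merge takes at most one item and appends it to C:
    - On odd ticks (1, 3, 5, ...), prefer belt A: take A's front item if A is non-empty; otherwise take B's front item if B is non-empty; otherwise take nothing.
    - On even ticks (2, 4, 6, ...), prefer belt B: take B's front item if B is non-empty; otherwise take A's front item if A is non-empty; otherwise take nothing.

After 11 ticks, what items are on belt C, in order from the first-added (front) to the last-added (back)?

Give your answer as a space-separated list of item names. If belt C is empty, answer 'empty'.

Tick 1: prefer A, take hinge from A; A=[bolt,plank,spool,ingot,jar] B=[fin,axle,valve] C=[hinge]
Tick 2: prefer B, take fin from B; A=[bolt,plank,spool,ingot,jar] B=[axle,valve] C=[hinge,fin]
Tick 3: prefer A, take bolt from A; A=[plank,spool,ingot,jar] B=[axle,valve] C=[hinge,fin,bolt]
Tick 4: prefer B, take axle from B; A=[plank,spool,ingot,jar] B=[valve] C=[hinge,fin,bolt,axle]
Tick 5: prefer A, take plank from A; A=[spool,ingot,jar] B=[valve] C=[hinge,fin,bolt,axle,plank]
Tick 6: prefer B, take valve from B; A=[spool,ingot,jar] B=[-] C=[hinge,fin,bolt,axle,plank,valve]
Tick 7: prefer A, take spool from A; A=[ingot,jar] B=[-] C=[hinge,fin,bolt,axle,plank,valve,spool]
Tick 8: prefer B, take ingot from A; A=[jar] B=[-] C=[hinge,fin,bolt,axle,plank,valve,spool,ingot]
Tick 9: prefer A, take jar from A; A=[-] B=[-] C=[hinge,fin,bolt,axle,plank,valve,spool,ingot,jar]
Tick 10: prefer B, both empty, nothing taken; A=[-] B=[-] C=[hinge,fin,bolt,axle,plank,valve,spool,ingot,jar]
Tick 11: prefer A, both empty, nothing taken; A=[-] B=[-] C=[hinge,fin,bolt,axle,plank,valve,spool,ingot,jar]

Answer: hinge fin bolt axle plank valve spool ingot jar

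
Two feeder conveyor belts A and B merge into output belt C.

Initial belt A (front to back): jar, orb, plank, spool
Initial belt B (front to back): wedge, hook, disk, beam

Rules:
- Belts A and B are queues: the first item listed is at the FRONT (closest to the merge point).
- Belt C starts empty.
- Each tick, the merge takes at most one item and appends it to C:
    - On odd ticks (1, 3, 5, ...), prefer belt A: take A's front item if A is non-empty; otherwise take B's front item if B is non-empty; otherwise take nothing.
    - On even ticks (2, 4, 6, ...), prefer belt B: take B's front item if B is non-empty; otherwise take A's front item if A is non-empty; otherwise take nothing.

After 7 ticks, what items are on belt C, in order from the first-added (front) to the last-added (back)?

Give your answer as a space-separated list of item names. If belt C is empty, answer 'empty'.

Answer: jar wedge orb hook plank disk spool

Derivation:
Tick 1: prefer A, take jar from A; A=[orb,plank,spool] B=[wedge,hook,disk,beam] C=[jar]
Tick 2: prefer B, take wedge from B; A=[orb,plank,spool] B=[hook,disk,beam] C=[jar,wedge]
Tick 3: prefer A, take orb from A; A=[plank,spool] B=[hook,disk,beam] C=[jar,wedge,orb]
Tick 4: prefer B, take hook from B; A=[plank,spool] B=[disk,beam] C=[jar,wedge,orb,hook]
Tick 5: prefer A, take plank from A; A=[spool] B=[disk,beam] C=[jar,wedge,orb,hook,plank]
Tick 6: prefer B, take disk from B; A=[spool] B=[beam] C=[jar,wedge,orb,hook,plank,disk]
Tick 7: prefer A, take spool from A; A=[-] B=[beam] C=[jar,wedge,orb,hook,plank,disk,spool]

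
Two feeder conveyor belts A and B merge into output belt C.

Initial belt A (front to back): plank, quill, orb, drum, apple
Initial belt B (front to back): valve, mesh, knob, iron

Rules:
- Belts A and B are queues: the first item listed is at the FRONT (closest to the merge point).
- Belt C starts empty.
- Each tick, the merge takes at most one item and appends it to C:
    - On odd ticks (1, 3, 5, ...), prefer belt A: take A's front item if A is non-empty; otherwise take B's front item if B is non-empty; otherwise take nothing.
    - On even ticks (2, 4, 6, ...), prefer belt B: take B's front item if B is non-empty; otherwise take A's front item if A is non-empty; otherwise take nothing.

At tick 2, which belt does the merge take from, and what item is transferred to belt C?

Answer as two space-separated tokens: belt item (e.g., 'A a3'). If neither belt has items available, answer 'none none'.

Tick 1: prefer A, take plank from A; A=[quill,orb,drum,apple] B=[valve,mesh,knob,iron] C=[plank]
Tick 2: prefer B, take valve from B; A=[quill,orb,drum,apple] B=[mesh,knob,iron] C=[plank,valve]

Answer: B valve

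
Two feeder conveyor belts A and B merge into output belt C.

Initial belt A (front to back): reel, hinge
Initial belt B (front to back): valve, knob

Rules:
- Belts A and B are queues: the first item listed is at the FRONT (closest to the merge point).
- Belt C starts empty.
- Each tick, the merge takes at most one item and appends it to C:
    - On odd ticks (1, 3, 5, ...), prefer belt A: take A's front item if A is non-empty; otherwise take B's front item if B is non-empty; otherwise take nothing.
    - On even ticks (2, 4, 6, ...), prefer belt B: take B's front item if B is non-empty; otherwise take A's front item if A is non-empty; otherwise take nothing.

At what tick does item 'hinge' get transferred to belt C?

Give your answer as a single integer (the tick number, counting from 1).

Answer: 3

Derivation:
Tick 1: prefer A, take reel from A; A=[hinge] B=[valve,knob] C=[reel]
Tick 2: prefer B, take valve from B; A=[hinge] B=[knob] C=[reel,valve]
Tick 3: prefer A, take hinge from A; A=[-] B=[knob] C=[reel,valve,hinge]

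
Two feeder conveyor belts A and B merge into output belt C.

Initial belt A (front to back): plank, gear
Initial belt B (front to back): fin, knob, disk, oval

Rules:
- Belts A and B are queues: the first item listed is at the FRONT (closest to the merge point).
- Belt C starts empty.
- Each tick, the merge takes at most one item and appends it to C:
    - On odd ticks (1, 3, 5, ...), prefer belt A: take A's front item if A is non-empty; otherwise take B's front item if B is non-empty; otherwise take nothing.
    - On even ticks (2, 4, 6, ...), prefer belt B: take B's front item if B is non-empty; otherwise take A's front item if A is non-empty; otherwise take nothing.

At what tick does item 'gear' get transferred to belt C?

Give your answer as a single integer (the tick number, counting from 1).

Answer: 3

Derivation:
Tick 1: prefer A, take plank from A; A=[gear] B=[fin,knob,disk,oval] C=[plank]
Tick 2: prefer B, take fin from B; A=[gear] B=[knob,disk,oval] C=[plank,fin]
Tick 3: prefer A, take gear from A; A=[-] B=[knob,disk,oval] C=[plank,fin,gear]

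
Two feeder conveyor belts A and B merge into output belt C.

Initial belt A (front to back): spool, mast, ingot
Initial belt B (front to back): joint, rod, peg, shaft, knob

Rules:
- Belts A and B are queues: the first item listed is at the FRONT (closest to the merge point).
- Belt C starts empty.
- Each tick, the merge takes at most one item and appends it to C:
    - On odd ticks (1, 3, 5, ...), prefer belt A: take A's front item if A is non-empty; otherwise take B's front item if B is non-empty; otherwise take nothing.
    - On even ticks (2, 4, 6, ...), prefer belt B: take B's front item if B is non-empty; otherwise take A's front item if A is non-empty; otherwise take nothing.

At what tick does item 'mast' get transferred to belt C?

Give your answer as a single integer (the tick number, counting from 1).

Answer: 3

Derivation:
Tick 1: prefer A, take spool from A; A=[mast,ingot] B=[joint,rod,peg,shaft,knob] C=[spool]
Tick 2: prefer B, take joint from B; A=[mast,ingot] B=[rod,peg,shaft,knob] C=[spool,joint]
Tick 3: prefer A, take mast from A; A=[ingot] B=[rod,peg,shaft,knob] C=[spool,joint,mast]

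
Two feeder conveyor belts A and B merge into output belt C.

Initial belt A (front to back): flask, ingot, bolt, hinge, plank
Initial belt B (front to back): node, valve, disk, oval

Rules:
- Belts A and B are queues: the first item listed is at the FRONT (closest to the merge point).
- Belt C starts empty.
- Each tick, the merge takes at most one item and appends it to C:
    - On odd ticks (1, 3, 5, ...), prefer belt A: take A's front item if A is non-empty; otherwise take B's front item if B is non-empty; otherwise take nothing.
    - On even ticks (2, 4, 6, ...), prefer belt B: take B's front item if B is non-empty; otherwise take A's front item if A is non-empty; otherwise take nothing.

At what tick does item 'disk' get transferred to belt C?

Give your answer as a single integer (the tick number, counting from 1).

Answer: 6

Derivation:
Tick 1: prefer A, take flask from A; A=[ingot,bolt,hinge,plank] B=[node,valve,disk,oval] C=[flask]
Tick 2: prefer B, take node from B; A=[ingot,bolt,hinge,plank] B=[valve,disk,oval] C=[flask,node]
Tick 3: prefer A, take ingot from A; A=[bolt,hinge,plank] B=[valve,disk,oval] C=[flask,node,ingot]
Tick 4: prefer B, take valve from B; A=[bolt,hinge,plank] B=[disk,oval] C=[flask,node,ingot,valve]
Tick 5: prefer A, take bolt from A; A=[hinge,plank] B=[disk,oval] C=[flask,node,ingot,valve,bolt]
Tick 6: prefer B, take disk from B; A=[hinge,plank] B=[oval] C=[flask,node,ingot,valve,bolt,disk]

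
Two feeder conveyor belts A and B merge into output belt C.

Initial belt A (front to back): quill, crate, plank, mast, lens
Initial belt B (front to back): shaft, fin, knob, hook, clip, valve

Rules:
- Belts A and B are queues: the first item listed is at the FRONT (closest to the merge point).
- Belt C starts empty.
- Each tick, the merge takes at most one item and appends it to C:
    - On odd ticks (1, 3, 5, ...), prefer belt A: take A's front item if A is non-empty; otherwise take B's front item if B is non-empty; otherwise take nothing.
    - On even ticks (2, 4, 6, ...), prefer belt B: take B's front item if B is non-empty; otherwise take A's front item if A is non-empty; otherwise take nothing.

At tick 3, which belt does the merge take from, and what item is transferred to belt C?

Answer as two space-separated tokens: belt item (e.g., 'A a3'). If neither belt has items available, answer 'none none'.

Answer: A crate

Derivation:
Tick 1: prefer A, take quill from A; A=[crate,plank,mast,lens] B=[shaft,fin,knob,hook,clip,valve] C=[quill]
Tick 2: prefer B, take shaft from B; A=[crate,plank,mast,lens] B=[fin,knob,hook,clip,valve] C=[quill,shaft]
Tick 3: prefer A, take crate from A; A=[plank,mast,lens] B=[fin,knob,hook,clip,valve] C=[quill,shaft,crate]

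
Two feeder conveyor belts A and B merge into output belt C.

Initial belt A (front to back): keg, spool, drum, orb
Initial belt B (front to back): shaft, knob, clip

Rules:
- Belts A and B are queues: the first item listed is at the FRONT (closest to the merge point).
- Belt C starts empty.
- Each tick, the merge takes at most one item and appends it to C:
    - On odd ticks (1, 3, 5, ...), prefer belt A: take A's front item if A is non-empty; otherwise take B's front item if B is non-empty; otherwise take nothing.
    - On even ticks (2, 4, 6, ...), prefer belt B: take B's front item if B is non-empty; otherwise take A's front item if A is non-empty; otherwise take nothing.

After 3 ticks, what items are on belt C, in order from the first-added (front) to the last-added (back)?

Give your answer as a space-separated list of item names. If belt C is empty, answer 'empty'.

Tick 1: prefer A, take keg from A; A=[spool,drum,orb] B=[shaft,knob,clip] C=[keg]
Tick 2: prefer B, take shaft from B; A=[spool,drum,orb] B=[knob,clip] C=[keg,shaft]
Tick 3: prefer A, take spool from A; A=[drum,orb] B=[knob,clip] C=[keg,shaft,spool]

Answer: keg shaft spool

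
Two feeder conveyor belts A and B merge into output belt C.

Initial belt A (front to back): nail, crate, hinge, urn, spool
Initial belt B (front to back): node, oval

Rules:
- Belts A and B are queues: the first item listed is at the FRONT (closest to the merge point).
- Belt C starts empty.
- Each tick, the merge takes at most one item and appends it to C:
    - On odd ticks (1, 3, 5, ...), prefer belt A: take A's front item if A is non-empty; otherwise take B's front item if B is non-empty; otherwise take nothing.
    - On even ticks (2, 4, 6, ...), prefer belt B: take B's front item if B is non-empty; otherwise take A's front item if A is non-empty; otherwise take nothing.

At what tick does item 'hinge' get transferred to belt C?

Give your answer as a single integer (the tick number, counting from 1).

Answer: 5

Derivation:
Tick 1: prefer A, take nail from A; A=[crate,hinge,urn,spool] B=[node,oval] C=[nail]
Tick 2: prefer B, take node from B; A=[crate,hinge,urn,spool] B=[oval] C=[nail,node]
Tick 3: prefer A, take crate from A; A=[hinge,urn,spool] B=[oval] C=[nail,node,crate]
Tick 4: prefer B, take oval from B; A=[hinge,urn,spool] B=[-] C=[nail,node,crate,oval]
Tick 5: prefer A, take hinge from A; A=[urn,spool] B=[-] C=[nail,node,crate,oval,hinge]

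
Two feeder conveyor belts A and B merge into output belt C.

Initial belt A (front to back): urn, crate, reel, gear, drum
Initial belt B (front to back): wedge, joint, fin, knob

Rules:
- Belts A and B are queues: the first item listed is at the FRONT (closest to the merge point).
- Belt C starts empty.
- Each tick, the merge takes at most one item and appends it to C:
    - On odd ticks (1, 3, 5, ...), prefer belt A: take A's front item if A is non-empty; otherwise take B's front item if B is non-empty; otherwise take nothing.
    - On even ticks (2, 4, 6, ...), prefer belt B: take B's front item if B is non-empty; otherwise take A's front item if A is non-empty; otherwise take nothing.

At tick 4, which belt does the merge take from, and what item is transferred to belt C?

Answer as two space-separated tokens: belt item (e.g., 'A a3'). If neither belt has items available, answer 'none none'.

Tick 1: prefer A, take urn from A; A=[crate,reel,gear,drum] B=[wedge,joint,fin,knob] C=[urn]
Tick 2: prefer B, take wedge from B; A=[crate,reel,gear,drum] B=[joint,fin,knob] C=[urn,wedge]
Tick 3: prefer A, take crate from A; A=[reel,gear,drum] B=[joint,fin,knob] C=[urn,wedge,crate]
Tick 4: prefer B, take joint from B; A=[reel,gear,drum] B=[fin,knob] C=[urn,wedge,crate,joint]

Answer: B joint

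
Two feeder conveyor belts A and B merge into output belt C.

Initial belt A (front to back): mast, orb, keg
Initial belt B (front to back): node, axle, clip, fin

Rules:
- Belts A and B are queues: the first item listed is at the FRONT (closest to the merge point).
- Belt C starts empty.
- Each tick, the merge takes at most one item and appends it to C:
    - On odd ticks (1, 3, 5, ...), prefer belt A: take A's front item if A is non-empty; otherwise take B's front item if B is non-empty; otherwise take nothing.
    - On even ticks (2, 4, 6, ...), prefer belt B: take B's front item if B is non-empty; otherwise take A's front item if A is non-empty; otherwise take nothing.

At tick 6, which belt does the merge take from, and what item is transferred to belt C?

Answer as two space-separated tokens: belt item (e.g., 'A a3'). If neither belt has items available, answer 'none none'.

Answer: B clip

Derivation:
Tick 1: prefer A, take mast from A; A=[orb,keg] B=[node,axle,clip,fin] C=[mast]
Tick 2: prefer B, take node from B; A=[orb,keg] B=[axle,clip,fin] C=[mast,node]
Tick 3: prefer A, take orb from A; A=[keg] B=[axle,clip,fin] C=[mast,node,orb]
Tick 4: prefer B, take axle from B; A=[keg] B=[clip,fin] C=[mast,node,orb,axle]
Tick 5: prefer A, take keg from A; A=[-] B=[clip,fin] C=[mast,node,orb,axle,keg]
Tick 6: prefer B, take clip from B; A=[-] B=[fin] C=[mast,node,orb,axle,keg,clip]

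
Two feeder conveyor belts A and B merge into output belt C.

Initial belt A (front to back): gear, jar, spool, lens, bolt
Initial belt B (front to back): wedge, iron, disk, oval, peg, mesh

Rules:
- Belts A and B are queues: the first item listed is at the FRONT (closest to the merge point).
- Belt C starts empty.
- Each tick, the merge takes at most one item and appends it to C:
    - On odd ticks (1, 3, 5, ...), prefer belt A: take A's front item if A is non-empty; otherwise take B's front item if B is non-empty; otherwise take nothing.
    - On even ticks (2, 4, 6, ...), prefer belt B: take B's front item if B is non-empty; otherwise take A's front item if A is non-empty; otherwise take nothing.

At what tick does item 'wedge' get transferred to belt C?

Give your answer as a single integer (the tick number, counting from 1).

Answer: 2

Derivation:
Tick 1: prefer A, take gear from A; A=[jar,spool,lens,bolt] B=[wedge,iron,disk,oval,peg,mesh] C=[gear]
Tick 2: prefer B, take wedge from B; A=[jar,spool,lens,bolt] B=[iron,disk,oval,peg,mesh] C=[gear,wedge]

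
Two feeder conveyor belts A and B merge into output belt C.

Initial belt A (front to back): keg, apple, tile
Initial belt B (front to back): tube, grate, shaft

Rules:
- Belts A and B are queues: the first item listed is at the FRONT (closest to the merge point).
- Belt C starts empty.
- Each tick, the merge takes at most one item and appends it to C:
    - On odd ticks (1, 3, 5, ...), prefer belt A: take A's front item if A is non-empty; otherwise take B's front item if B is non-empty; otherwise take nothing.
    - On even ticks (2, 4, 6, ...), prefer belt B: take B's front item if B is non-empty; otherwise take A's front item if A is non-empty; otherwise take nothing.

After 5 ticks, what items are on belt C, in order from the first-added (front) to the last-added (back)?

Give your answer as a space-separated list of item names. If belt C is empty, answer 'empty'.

Answer: keg tube apple grate tile

Derivation:
Tick 1: prefer A, take keg from A; A=[apple,tile] B=[tube,grate,shaft] C=[keg]
Tick 2: prefer B, take tube from B; A=[apple,tile] B=[grate,shaft] C=[keg,tube]
Tick 3: prefer A, take apple from A; A=[tile] B=[grate,shaft] C=[keg,tube,apple]
Tick 4: prefer B, take grate from B; A=[tile] B=[shaft] C=[keg,tube,apple,grate]
Tick 5: prefer A, take tile from A; A=[-] B=[shaft] C=[keg,tube,apple,grate,tile]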